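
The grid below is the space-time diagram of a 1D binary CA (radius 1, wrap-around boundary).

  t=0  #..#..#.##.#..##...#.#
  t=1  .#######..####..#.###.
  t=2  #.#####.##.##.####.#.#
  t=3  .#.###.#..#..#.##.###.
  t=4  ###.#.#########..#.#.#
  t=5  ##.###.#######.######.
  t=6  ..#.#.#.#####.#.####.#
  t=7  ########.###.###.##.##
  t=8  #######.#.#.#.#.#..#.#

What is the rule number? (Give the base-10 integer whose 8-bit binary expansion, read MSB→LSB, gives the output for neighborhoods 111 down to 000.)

182

  ### -> #   bit 7 = 1  t=1,i=2
  ##. -> .   bit 6 = 0  t=0,i=0
  #.# -> #   bit 5 = 1  t=0,i=7
  #.. -> #   bit 4 = 1  t=0,i=1
  .## -> .   bit 3 = 0  t=0,i=8
  .#. -> #   bit 2 = 1  t=0,i=3
  ..# -> #   bit 1 = 1  t=0,i=2
  ... -> .   bit 0 = 0  t=0,i=17
  bits 10110110 = 182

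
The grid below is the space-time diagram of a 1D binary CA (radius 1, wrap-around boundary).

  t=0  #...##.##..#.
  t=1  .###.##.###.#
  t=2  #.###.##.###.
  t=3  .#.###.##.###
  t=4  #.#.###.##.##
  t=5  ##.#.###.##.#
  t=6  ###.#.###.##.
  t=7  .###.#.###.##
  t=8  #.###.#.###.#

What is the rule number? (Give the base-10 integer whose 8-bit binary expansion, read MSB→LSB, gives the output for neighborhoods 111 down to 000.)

  ### -> #   bit 7 = 1  t=1,i=2
  ##. -> #   bit 6 = 1  t=0,i=5
  #.# -> #   bit 5 = 1  t=0,i=6
  #.. -> #   bit 4 = 1  t=0,i=1
  .## -> .   bit 3 = 0  t=0,i=4
  .#. -> .   bit 2 = 0  t=0,i=0
  ..# -> #   bit 1 = 1  t=0,i=3
  ... -> #   bit 0 = 1  t=0,i=2
  bits 11110011 = 243

243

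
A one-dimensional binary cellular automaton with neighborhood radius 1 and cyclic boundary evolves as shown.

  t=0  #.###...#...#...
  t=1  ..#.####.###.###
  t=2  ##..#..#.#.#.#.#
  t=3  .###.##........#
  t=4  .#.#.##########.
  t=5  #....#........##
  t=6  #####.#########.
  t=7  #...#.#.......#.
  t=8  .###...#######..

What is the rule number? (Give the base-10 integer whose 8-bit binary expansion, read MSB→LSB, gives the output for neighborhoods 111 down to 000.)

91

  nb ###: next=.  (t=0,i=3, bit7=0)
  nb ##.: next=#  (t=0,i=4, bit6=1)
  nb #.#: next=.  (t=0,i=1, bit5=0)
  nb #..: next=#  (t=0,i=5, bit4=1)
  nb .##: next=#  (t=0,i=2, bit3=1)
  nb .#.: next=.  (t=0,i=0, bit2=0)
  nb ..#: next=#  (t=0,i=7, bit1=1)
  nb ...: next=#  (t=0,i=6, bit0=1)
  bits 01011011 = 91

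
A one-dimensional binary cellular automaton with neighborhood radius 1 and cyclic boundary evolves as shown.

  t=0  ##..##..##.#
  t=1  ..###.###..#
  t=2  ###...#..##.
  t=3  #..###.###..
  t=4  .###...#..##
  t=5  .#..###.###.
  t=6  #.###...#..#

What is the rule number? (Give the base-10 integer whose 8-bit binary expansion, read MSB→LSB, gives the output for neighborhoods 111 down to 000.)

  ###|.  b7=0 t=0,i=0
  ##.|.  b6=0 t=0,i=1
  #.#|.  b5=0 t=0,i=10
  #..|#  b4=1 t=0,i=2
  .##|#  b3=1 t=0,i=4
  .#.|.  b2=0 t=1,i=11
  ..#|#  b1=1 t=0,i=3
  ...|#  b0=1 t=2,i=4
  bits 00011011 = 27

27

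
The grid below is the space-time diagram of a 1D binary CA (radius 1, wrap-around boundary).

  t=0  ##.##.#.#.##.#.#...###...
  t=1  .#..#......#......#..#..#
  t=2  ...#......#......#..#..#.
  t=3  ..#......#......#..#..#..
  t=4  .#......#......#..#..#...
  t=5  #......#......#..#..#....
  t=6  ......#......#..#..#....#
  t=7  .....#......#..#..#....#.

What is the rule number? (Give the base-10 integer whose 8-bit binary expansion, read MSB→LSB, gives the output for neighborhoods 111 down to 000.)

66

  nb ###: next=.  (t=0,i=20, bit7=0)
  nb ##.: next=#  (t=0,i=1, bit6=1)
  nb #.#: next=.  (t=0,i=2, bit5=0)
  nb #..: next=.  (t=0,i=16, bit4=0)
  nb .##: next=.  (t=0,i=0, bit3=0)
  nb .#.: next=.  (t=0,i=6, bit2=0)
  nb ..#: next=#  (t=0,i=18, bit1=1)
  nb ...: next=.  (t=0,i=17, bit0=0)
  bits 01000010 = 66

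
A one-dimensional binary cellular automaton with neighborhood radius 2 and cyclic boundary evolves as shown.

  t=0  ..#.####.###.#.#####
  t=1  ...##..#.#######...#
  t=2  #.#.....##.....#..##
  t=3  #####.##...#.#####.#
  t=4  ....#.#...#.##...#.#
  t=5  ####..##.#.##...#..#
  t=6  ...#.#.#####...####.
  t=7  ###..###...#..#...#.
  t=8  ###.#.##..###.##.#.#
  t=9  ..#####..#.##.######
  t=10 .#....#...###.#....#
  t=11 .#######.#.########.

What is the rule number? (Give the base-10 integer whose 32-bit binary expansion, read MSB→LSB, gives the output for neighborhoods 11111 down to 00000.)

888761118

  [31] ##### => .  t=0,i=17
  [30] ####. => .  t=0,i=6
  [29] ###.# => #  t=0,i=7
  [28] ###.. => #  t=0,i=19
  [27] ##.## => .  t=0,i=8
  [26] ##.#. => #  t=0,i=12
  [25] ##..# => .  t=0,i=0
  [24] ##... => .  t=1,i=16
  [23] #.### => #  t=0,i=4
  [22] #.##. => #  t=3,i=6
  [21] #.#.# => #  t=0,i=13
  [20] #.#.. => #  t=2,i=2
  [19] #..## => #  t=2,i=17
  [18] #..#. => .  t=0,i=1
  [17] #...# => .  t=1,i=1
  [16] #.... => #  t=2,i=4
  [15] .#### => .  t=0,i=5
  [14] .###. => #  t=0,i=10
  [13] .##.# => #  t=5,i=7
  [12] .##.. => .  t=1,i=4
  [11] .#.## => #  t=0,i=3
  [10] .#.#. => .  t=4,i=5
  [9] .#..# => #  t=2,i=16
  [8] .#... => #  t=1,i=0
  [7] ..### => .  t=2,i=18
  [6] ..##. => .  t=1,i=3
  [5] ..#.# => .  t=0,i=2
  [4] ..#.. => #  t=1,i=19
  [3] ...## => #  t=1,i=2
  [2] ...#. => #  t=1,i=18
  [1] ....# => #  t=2,i=6
  [0] ..... => .  t=2,i=5
  bits 00110100111110010110101100011110 = 888761118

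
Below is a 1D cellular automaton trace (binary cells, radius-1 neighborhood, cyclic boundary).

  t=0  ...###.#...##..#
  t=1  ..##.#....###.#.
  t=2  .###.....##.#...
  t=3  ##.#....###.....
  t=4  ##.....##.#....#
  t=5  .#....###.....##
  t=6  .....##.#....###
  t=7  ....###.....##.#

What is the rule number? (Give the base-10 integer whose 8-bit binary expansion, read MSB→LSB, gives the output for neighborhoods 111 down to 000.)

  ### -> .   bit 7 = 0  t=0,i=4
  ##. -> #   bit 6 = 1  t=0,i=5
  #.# -> .   bit 5 = 0  t=0,i=6
  #.. -> .   bit 4 = 0  t=0,i=0
  .## -> #   bit 3 = 1  t=0,i=3
  .#. -> .   bit 2 = 0  t=0,i=7
  ..# -> #   bit 1 = 1  t=0,i=2
  ... -> .   bit 0 = 0  t=0,i=1
  bits 01001010 = 74

74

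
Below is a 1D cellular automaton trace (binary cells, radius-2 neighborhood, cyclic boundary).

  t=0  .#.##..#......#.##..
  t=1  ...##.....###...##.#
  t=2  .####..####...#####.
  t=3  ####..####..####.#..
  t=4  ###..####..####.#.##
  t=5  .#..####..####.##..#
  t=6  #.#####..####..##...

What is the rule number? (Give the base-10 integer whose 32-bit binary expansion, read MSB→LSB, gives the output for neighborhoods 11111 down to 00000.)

1147844299

  nb #####: next=.  (t=2,i=16, bit31=0)
  nb ####.: next=#  (t=2,i=3, bit30=1)
  nb ###.#: next=.  (t=3,i=15, bit29=0)
  nb ###..: next=.  (t=1,i=12, bit28=0)
  nb ##.##: next=.  (t=5,i=14, bit27=0)
  nb ##.#.: next=#  (t=1,i=18, bit26=1)
  nb ##..#: next=.  (t=0,i=5, bit25=0)
  nb ##...: next=.  (t=0,i=18, bit24=0)
  nb #.###: next=.  (t=4,i=18, bit23=0)
  nb #.##.: next=#  (t=0,i=3, bit22=1)
  nb #.#.#: next=#  (t=4,i=16, bit21=1)
  nb #.#..: next=.  (t=1,i=19, bit20=0)
  nb #..##: next=#  (t=2,i=0, bit19=1)
  nb #..#.: next=.  (t=0,i=6, bit18=0)
  nb #...#: next=#  (t=0,i=19, bit17=1)
  nb #....: next=.  (t=0,i=9, bit16=0)
  nb .####: next=#  (t=2,i=2, bit15=1)
  nb .###.: next=.  (t=1,i=11, bit14=0)
  nb .##.#: next=#  (t=1,i=17, bit13=1)
  nb .##..: next=#  (t=0,i=4, bit12=1)
  nb .#.##: next=.  (t=0,i=2, bit11=0)
  nb .#.#.: next=#  (t=5,i=0, bit10=1)
  nb .#..#: next=#  (t=3,i=18, bit9=1)
  nb .#...: next=.  (t=0,i=8, bit8=0)
  nb ..###: next=#  (t=1,i=10, bit7=1)
  nb ..##.: next=#  (t=1,i=3, bit6=1)
  nb ..#.#: next=.  (t=0,i=1, bit5=0)
  nb ..#..: next=.  (t=0,i=7, bit4=0)
  nb ...##: next=#  (t=1,i=2, bit3=1)
  nb ...#.: next=.  (t=0,i=0, bit2=0)
  nb ....#: next=#  (t=0,i=12, bit1=1)
  nb .....: next=#  (t=0,i=10, bit0=1)
  bits 01000100011010101011011011001011 = 1147844299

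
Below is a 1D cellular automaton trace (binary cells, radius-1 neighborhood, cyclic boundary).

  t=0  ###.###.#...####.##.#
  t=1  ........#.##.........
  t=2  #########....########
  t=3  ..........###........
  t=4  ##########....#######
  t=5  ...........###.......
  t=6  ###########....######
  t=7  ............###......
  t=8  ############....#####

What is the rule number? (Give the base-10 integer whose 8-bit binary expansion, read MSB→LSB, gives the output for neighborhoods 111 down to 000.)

  nb ###: next=.  (t=0,i=0, bit7=0)
  nb ##.: next=.  (t=0,i=2, bit6=0)
  nb #.#: next=.  (t=0,i=3, bit5=0)
  nb #..: next=.  (t=0,i=9, bit4=0)
  nb .##: next=.  (t=0,i=4, bit3=0)
  nb .#.: next=#  (t=0,i=8, bit2=1)
  nb ..#: next=#  (t=0,i=11, bit1=1)
  nb ...: next=#  (t=0,i=10, bit0=1)
  bits 00000111 = 7

7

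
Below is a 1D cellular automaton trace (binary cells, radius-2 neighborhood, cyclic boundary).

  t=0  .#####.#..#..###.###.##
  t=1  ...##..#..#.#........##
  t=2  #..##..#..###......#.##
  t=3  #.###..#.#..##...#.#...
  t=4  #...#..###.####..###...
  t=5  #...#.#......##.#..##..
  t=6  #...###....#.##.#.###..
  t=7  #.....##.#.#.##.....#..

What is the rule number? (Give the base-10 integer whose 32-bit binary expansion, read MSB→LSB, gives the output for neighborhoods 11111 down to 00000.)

  ##### -> #   bit 31 = 1  t=0,i=3
  ####. -> #   bit 30 = 1  t=0,i=4
  ###.# -> .   bit 29 = 0  t=0,i=5
  ###.. -> #   bit 28 = 1  t=2,i=0
  ##.## -> .   bit 27 = 0  t=0,i=0
  ##.#. -> .   bit 26 = 0  t=0,i=6
  ##..# -> .   bit 25 = 0  t=1,i=5
  ##... -> #   bit 24 = 1  t=1,i=0
  #.### -> .   bit 23 = 0  t=0,i=1
  #.##. -> #   bit 22 = 1  t=0,i=21
  #.#.# -> .   bit 21 = 0  t=6,i=16
  #.#.. -> #   bit 20 = 1  t=0,i=7
  #..## -> #   bit 19 = 1  t=0,i=12
  #..#. -> .   bit 18 = 0  t=0,i=9
  #...# -> .   bit 17 = 0  t=1,i=1
  #.... -> .   bit 16 = 0  t=1,i=14
  .#### -> .   bit 15 = 0  t=0,i=2
  .###. -> .   bit 14 = 0  t=0,i=14
  .##.# -> #   bit 13 = 1  t=0,i=22
  .##.. -> #   bit 12 = 1  t=1,i=4
  .#.## -> .   bit 11 = 0  t=2,i=20
  .#.#. -> #   bit 10 = 1  t=1,i=11
  .#..# -> .   bit 9 = 0  t=0,i=8
  .#... -> .   bit 8 = 0  t=1,i=13
  ..### -> .   bit 7 = 0  t=0,i=13
  ..##. -> #   bit 6 = 1  t=1,i=3
  ..#.# -> #   bit 5 = 1  t=1,i=10
  ..#.. -> #   bit 4 = 1  t=0,i=10
  ...## -> .   bit 3 = 0  t=1,i=2
  ...#. -> .   bit 2 = 0  t=2,i=18
  ....# -> #   bit 1 = 1  t=1,i=19
  ..... -> .   bit 0 = 0  t=1,i=15
  bits 11010001010110000011010001110010 = 3512218738

3512218738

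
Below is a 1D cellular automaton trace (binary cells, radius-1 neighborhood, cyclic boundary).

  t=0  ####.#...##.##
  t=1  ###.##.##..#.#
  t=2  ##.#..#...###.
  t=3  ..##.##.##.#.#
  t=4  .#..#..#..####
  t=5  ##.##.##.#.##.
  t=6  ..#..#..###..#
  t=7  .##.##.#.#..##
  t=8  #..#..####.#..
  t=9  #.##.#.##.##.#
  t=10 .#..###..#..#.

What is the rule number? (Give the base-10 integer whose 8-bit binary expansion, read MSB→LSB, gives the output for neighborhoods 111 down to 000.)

  ### -> #   bit 7 = 1  t=0,i=0
  ##. -> .   bit 6 = 0  t=0,i=3
  #.# -> #   bit 5 = 1  t=0,i=4
  #.. -> .   bit 4 = 0  t=0,i=6
  .## -> .   bit 3 = 0  t=0,i=9
  .#. -> #   bit 2 = 1  t=0,i=5
  ..# -> #   bit 1 = 1  t=0,i=8
  ... -> #   bit 0 = 1  t=0,i=7
  bits 10100111 = 167

167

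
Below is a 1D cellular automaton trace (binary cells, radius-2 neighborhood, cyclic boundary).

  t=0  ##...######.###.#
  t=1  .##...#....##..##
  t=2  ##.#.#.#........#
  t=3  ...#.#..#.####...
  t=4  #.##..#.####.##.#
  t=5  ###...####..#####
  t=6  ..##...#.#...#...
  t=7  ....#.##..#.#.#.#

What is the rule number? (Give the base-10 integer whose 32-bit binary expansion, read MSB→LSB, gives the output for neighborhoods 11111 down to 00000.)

434154277

  [31] ##### => .  t=0,i=7
  [30] ####. => .  t=0,i=9
  [29] ###.# => .  t=0,i=10
  [28] ###.. => #  t=0,i=1
  [27] ##.## => #  t=0,i=11
  [26] ##.#. => .  t=2,i=2
  [25] ##..# => .  t=1,i=13
  [24] ##... => #  t=0,i=2
  [23] #.### => #  t=0,i=12
  [22] #.##. => #  t=1,i=1
  [21] #.#.# => #  t=2,i=3
  [20] #.#.. => .  t=2,i=7
  [19] #..## => .  t=1,i=14
  [18] #..#. => .  t=3,i=7
  [17] #...# => .  t=0,i=3
  [16] #.... => .  t=1,i=8
  [15] .#### => #  t=0,i=6
  [14] .###. => .  t=0,i=0
  [13] .##.# => #  t=1,i=16
  [12] .##.. => .  t=1,i=2
  [11] .#.## => #  t=3,i=9
  [10] .#.#. => .  t=2,i=4
  [9] .#..# => #  t=3,i=6
  [8] .#... => #  t=1,i=7
  [7] ..### => .  t=0,i=5
  [6] ..##. => .  t=1,i=11
  [5] ..#.# => #  t=3,i=3
  [4] ..#.. => .  t=1,i=6
  [3] ...## => .  t=0,i=4
  [2] ...#. => #  t=1,i=5
  [1] ....# => .  t=1,i=9
  [0] ..... => #  t=2,i=10
  bits 00011001111000001010101100100101 = 434154277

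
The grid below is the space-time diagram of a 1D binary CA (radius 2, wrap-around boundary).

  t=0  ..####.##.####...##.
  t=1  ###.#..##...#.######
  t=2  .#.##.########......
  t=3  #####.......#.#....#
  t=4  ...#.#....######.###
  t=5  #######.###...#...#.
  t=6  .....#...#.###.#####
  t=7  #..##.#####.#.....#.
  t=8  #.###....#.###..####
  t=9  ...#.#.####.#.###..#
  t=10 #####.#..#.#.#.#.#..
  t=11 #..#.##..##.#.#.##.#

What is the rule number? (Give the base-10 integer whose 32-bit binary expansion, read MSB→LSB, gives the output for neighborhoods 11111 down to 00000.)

  nb #####: next=.  (t=1,i=0, bit31=0)
  nb ####.: next=#  (t=0,i=4, bit30=1)
  nb ###.#: next=.  (t=0,i=5, bit29=0)
  nb ###..: next=.  (t=0,i=13, bit28=0)
  nb ##.##: next=.  (t=0,i=6, bit27=0)
  nb ##.#.: next=#  (t=1,i=3, bit26=1)
  nb ##..#: next=#  (t=8,i=14, bit25=1)
  nb ##...: next=#  (t=0,i=14, bit24=1)
  nb #.###: next=.  (t=0,i=10, bit23=0)
  nb #.##.: next=#  (t=0,i=7, bit22=1)
  nb #.#.#: next=.  (t=9,i=5, bit21=0)
  nb #.#..: next=#  (t=1,i=4, bit20=1)
  nb #..##: next=#  (t=1,i=6, bit19=1)
  nb #..#.: next=.  (t=9,i=18, bit18=0)
  nb #...#: next=#  (t=0,i=0, bit17=1)
  nb #....: next=.  (t=2,i=15, bit16=0)
  nb .####: next=.  (t=0,i=3, bit15=0)
  nb .###.: next=#  (t=4,i=18, bit14=1)
  nb .##.#: next=#  (t=0,i=8, bit13=1)
  nb .##..: next=#  (t=0,i=18, bit12=1)
  nb .#.##: next=#  (t=1,i=13, bit11=1)
  nb .#.#.: next=#  (t=3,i=13, bit10=1)
  nb .#..#: next=.  (t=1,i=5, bit9=0)
  nb .#...: next=#  (t=3,i=15, bit8=1)
  nb ..###: next=#  (t=0,i=2, bit7=1)
  nb ..##.: next=#  (t=0,i=17, bit6=1)
  nb ..#.#: next=#  (t=1,i=12, bit5=1)
  nb ..#..: next=.  (t=5,i=14, bit4=0)
  nb ...##: next=#  (t=0,i=1, bit3=1)
  nb ...#.: next=#  (t=1,i=11, bit2=1)
  nb ....#: next=#  (t=2,i=19, bit1=1)
  nb .....: next=.  (t=2,i=16, bit0=0)
  bits 01000111010110100111110111101110 = 1197112814

1197112814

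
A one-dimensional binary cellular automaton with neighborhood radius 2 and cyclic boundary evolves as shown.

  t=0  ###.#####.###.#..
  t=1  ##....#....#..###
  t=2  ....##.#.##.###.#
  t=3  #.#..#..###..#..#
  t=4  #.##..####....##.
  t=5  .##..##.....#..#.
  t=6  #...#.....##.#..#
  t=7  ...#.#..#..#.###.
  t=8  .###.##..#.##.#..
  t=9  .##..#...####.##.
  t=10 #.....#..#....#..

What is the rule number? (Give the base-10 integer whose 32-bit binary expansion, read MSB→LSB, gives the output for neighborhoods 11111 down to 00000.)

2153278374

  #####|#  b31=1 t=0,i=6
  ####.|.  b30=0 t=0,i=7
  ###.#|.  b29=0 t=0,i=2
  ###..|.  b28=0 t=1,i=1
  ##.##|.  b27=0 t=0,i=3
  ##.#.|.  b26=0 t=0,i=13
  ##..#|.  b25=0 t=3,i=11
  ##...|.  b24=0 t=1,i=2
  #.###|.  b23=0 t=0,i=4
  #.##.|#  b22=1 t=2,i=9
  #.#.#|.  b21=0 t=2,i=7
  #.#..|#  b20=1 t=0,i=14
  #..##|#  b19=1 t=0,i=16
  #..#.|.  b18=0 t=3,i=4
  #...#|.  b17=0 t=6,i=2
  #....|.  b16=0 t=1,i=3
  .####|.  b15=0 t=0,i=5
  .###.|#  b14=1 t=0,i=1
  .##.#|#  b13=1 t=2,i=5
  .##..|.  b12=0 t=4,i=3
  .#.##|#  b11=1 t=2,i=8
  .#.#.|.  b10=0 t=7,i=4
  .#..#|#  b9=1 t=0,i=15
  .#...|#  b8=1 t=1,i=7
  ..###|#  b7=1 t=0,i=0
  ..##.|.  b6=0 t=2,i=4
  ..#.#|#  b5=1 t=7,i=3
  ..#..|.  b4=0 t=1,i=6
  ...##|.  b3=0 t=2,i=3
  ...#.|#  b2=1 t=1,i=5
  ....#|#  b1=1 t=1,i=4
  .....|.  b0=0 t=5,i=9
  bits 10000000010110000110101110100110 = 2153278374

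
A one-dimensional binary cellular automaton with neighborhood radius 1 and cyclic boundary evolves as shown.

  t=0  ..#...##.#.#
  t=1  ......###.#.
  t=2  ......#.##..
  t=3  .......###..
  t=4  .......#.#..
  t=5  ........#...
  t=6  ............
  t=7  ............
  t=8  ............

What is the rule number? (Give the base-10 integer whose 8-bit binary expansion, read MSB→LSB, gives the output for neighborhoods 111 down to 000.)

104

  nb ###: next=.  (t=1,i=7, bit7=0)
  nb ##.: next=#  (t=0,i=7, bit6=1)
  nb #.#: next=#  (t=0,i=8, bit5=1)
  nb #..: next=.  (t=0,i=0, bit4=0)
  nb .##: next=#  (t=0,i=6, bit3=1)
  nb .#.: next=.  (t=0,i=2, bit2=0)
  nb ..#: next=.  (t=0,i=1, bit1=0)
  nb ...: next=.  (t=0,i=4, bit0=0)
  bits 01101000 = 104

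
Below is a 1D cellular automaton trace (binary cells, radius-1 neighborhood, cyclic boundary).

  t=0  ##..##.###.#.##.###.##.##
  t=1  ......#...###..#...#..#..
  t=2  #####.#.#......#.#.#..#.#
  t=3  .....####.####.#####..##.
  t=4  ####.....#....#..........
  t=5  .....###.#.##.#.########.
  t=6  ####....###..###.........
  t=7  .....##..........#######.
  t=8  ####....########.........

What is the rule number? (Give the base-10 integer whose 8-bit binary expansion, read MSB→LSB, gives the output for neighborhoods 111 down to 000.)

37

  ###|.  b7=0 t=0,i=0
  ##.|.  b6=0 t=0,i=1
  #.#|#  b5=1 t=0,i=6
  #..|.  b4=0 t=0,i=2
  .##|.  b3=0 t=0,i=4
  .#.|#  b2=1 t=0,i=11
  ..#|.  b1=0 t=0,i=3
  ...|#  b0=1 t=1,i=0
  bits 00100101 = 37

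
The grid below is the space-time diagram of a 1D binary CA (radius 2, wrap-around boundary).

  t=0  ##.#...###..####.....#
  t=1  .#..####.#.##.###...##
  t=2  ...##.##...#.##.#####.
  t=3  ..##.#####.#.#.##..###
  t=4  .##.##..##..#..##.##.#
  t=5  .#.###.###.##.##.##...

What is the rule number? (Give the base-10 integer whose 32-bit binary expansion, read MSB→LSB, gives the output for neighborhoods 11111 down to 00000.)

2043549176

  [31] ##### => .  t=2,i=18
  [30] ####. => #  t=0,i=14
  [29] ###.# => #  t=0,i=1
  [28] ###.. => #  t=0,i=9
  [27] ##.## => #  t=1,i=13
  [26] ##.#. => .  t=0,i=2
  [25] ##..# => .  t=0,i=10
  [24] ##... => #  t=0,i=16
  [23] #.### => #  t=1,i=14
  [22] #.##. => #  t=1,i=11
  [21] #.#.# => .  t=1,i=9
  [20] #.#.. => .  t=0,i=3
  [19] #..## => #  t=0,i=11
  [18] #..#. => #  t=4,i=11
  [17] #...# => #  t=0,i=5
  [16] #.... => .  t=0,i=17
  [15] .#### => .  t=0,i=13
  [14] .###. => .  t=0,i=0
  [13] .##.# => .  t=1,i=12
  [12] .##.. => #  t=2,i=7
  [11] .#.## => .  t=1,i=10
  [10] .#.#. => #  t=3,i=12
  [9] .#..# => .  t=1,i=2
  [8] .#... => #  t=0,i=4
  [7] ..### => #  t=0,i=7
  [6] ..##. => #  t=1,i=20
  [5] ..#.# => #  t=2,i=11
  [4] ..#.. => #  t=4,i=12
  [3] ...## => #  t=0,i=6
  [2] ...#. => .  t=2,i=10
  [1] ....# => .  t=0,i=19
  [0] ..... => .  t=0,i=18
  bits 01111001110011100001010111111000 = 2043549176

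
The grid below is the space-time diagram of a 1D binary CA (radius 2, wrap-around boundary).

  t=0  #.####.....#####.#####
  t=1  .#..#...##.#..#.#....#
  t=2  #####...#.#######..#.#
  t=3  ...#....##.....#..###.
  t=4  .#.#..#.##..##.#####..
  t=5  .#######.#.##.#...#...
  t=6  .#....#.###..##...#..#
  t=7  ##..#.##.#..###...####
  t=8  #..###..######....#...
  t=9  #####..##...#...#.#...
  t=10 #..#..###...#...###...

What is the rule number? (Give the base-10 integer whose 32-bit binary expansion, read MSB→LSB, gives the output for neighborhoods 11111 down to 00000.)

1279024883

  nb #####: next=.  (t=0,i=13, bit31=0)
  nb ####.: next=#  (t=0,i=4, bit30=1)
  nb ###.#: next=.  (t=0,i=0, bit29=0)
  nb ###..: next=.  (t=0,i=5, bit28=0)
  nb ##.##: next=#  (t=0,i=1, bit27=1)
  nb ##.#.: next=#  (t=1,i=10, bit26=1)
  nb ##..#: next=.  (t=2,i=17, bit25=0)
  nb ##...: next=.  (t=0,i=6, bit24=0)
  nb #.###: next=.  (t=0,i=2, bit23=0)
  nb #.##.: next=.  (t=4,i=8, bit22=0)
  nb #.#.#: next=#  (t=5,i=9, bit21=1)
  nb #.#..: next=#  (t=1,i=1, bit20=1)
  nb #..##: next=#  (t=3,i=17, bit19=1)
  nb #..#.: next=#  (t=1,i=3, bit18=1)
  nb #...#: next=.  (t=1,i=6, bit17=0)
  nb #....: next=.  (t=0,i=7, bit16=0)
  nb .####: next=.  (t=0,i=3, bit15=0)
  nb .###.: next=#  (t=3,i=19, bit14=1)
  nb .##.#: next=.  (t=1,i=9, bit13=0)
  nb .##..: next=#  (t=3,i=9, bit12=1)
  nb .#.##: next=#  (t=2,i=9, bit11=1)
  nb .#.#.: next=#  (t=1,i=0, bit10=1)
  nb .#..#: next=#  (t=1,i=2, bit9=1)
  nb .#...: next=.  (t=1,i=5, bit8=0)
  nb ..###: next=#  (t=0,i=11, bit7=1)
  nb ..##.: next=#  (t=1,i=8, bit6=1)
  nb ..#.#: next=#  (t=1,i=14, bit5=1)
  nb ..#..: next=#  (t=1,i=4, bit4=1)
  nb ...##: next=.  (t=0,i=10, bit3=0)
  nb ...#.: next=.  (t=1,i=20, bit2=0)
  nb ....#: next=#  (t=0,i=9, bit1=1)
  nb .....: next=#  (t=0,i=8, bit0=1)
  bits 01001100001111000101111011110011 = 1279024883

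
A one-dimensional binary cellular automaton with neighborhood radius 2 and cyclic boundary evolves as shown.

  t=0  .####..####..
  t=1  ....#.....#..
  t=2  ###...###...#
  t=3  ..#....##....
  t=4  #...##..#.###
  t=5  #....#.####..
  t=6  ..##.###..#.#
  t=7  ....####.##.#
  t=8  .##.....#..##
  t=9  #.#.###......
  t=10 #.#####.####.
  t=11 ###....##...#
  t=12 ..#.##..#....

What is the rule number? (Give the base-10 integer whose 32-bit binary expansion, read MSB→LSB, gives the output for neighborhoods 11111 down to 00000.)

  ##### -> .   bit 31 = 0  t=10,i=4
  ####. -> .   bit 30 = 0  t=0,i=3
  ###.# -> .   bit 29 = 0  t=7,i=7
  ###.. -> #   bit 28 = 1  t=0,i=4
  ##.## -> #   bit 27 = 1  t=6,i=4
  ##.#. -> #   bit 26 = 1  t=7,i=11
  ##..# -> .   bit 25 = 0  t=0,i=5
  ##... -> .   bit 24 = 0  t=0,i=11
  #.### -> #   bit 23 = 1  t=4,i=10
  #.##. -> .   bit 22 = 0  t=7,i=9
  #.#.# -> #   bit 21 = 1  t=9,i=2
  #.#.. -> #   bit 20 = 1  t=6,i=12
  #..## -> .   bit 19 = 0  t=0,i=6
  #..#. -> #   bit 18 = 1  t=4,i=7
  #...# -> .   bit 17 = 0  t=0,i=12
  #.... -> #   bit 16 = 1  t=1,i=6
  .#### -> .   bit 15 = 0  t=0,i=2
  .###. -> #   bit 14 = 1  t=2,i=7
  .##.# -> .   bit 13 = 0  t=6,i=3
  .##.. -> #   bit 12 = 1  t=3,i=8
  .#.## -> #   bit 11 = 1  t=4,i=9
  .#.#. -> .   bit 10 = 0  t=6,i=11
  .#..# -> .   bit 9 = 0  t=6,i=0
  .#... -> .   bit 8 = 0  t=1,i=5
  ..### -> .   bit 7 = 0  t=0,i=1
  ..##. -> .   bit 6 = 0  t=3,i=7
  ..#.# -> #   bit 5 = 1  t=4,i=8
  ..#.. -> .   bit 4 = 0  t=1,i=4
  ...## -> .   bit 3 = 0  t=0,i=0
  ...#. -> .   bit 2 = 0  t=1,i=3
  ....# -> #   bit 1 = 1  t=1,i=2
  ..... -> #   bit 0 = 1  t=1,i=0
  bits 00011100101101010101100000100011 = 481646627

481646627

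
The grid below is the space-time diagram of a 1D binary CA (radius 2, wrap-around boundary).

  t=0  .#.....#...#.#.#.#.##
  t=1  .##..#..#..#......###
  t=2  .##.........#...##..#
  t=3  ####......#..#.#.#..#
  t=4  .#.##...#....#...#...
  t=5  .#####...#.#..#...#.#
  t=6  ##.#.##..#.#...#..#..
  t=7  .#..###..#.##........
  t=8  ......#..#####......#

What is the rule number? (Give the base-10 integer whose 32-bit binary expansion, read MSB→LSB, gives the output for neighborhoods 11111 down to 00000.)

  nb #####: next=#  (t=3,i=1, bit31=1)
  nb ####.: next=.  (t=3,i=2, bit30=0)
  nb ###.#: next=#  (t=1,i=20, bit29=1)
  nb ###..: next=#  (t=3,i=3, bit28=1)
  nb ##.##: next=.  (t=1,i=0, bit27=0)
  nb ##.#.: next=.  (t=0,i=0, bit26=0)
  nb ##..#: next=.  (t=1,i=3, bit25=0)
  nb ##...: next=#  (t=2,i=3, bit24=1)
  nb #.###: next=#  (t=5,i=1, bit23=1)
  nb #.##.: next=#  (t=0,i=19, bit22=1)
  nb #.#.#: next=.  (t=0,i=13, bit21=0)
  nb #.#..: next=#  (t=0,i=1, bit20=1)
  nb #..##: next=.  (t=3,i=19, bit19=0)
  nb #..#.: next=.  (t=1,i=4, bit18=0)
  nb #...#: next=.  (t=0,i=9, bit17=0)
  nb #....: next=.  (t=0,i=3, bit16=0)
  nb .####: next=.  (t=3,i=0, bit15=0)
  nb .###.: next=.  (t=1,i=19, bit14=0)
  nb .##.#: next=#  (t=0,i=20, bit13=1)
  nb .##..: next=#  (t=1,i=2, bit12=1)
  nb .#.##: next=#  (t=0,i=18, bit11=1)
  nb .#.#.: next=.  (t=0,i=12, bit10=0)
  nb .#..#: next=.  (t=1,i=6, bit9=0)
  nb .#...: next=#  (t=0,i=2, bit8=1)
  nb ..###: next=.  (t=1,i=18, bit7=0)
  nb ..##.: next=.  (t=2,i=16, bit6=0)
  nb ..#.#: next=#  (t=0,i=11, bit5=1)
  nb ..#..: next=.  (t=0,i=7, bit4=0)
  nb ...##: next=#  (t=1,i=17, bit3=1)
  nb ...#.: next=.  (t=0,i=6, bit2=0)
  nb ....#: next=#  (t=0,i=5, bit1=1)
  nb .....: next=.  (t=0,i=4, bit0=0)
  bits 10110001110100000011100100101010 = 2983213354

2983213354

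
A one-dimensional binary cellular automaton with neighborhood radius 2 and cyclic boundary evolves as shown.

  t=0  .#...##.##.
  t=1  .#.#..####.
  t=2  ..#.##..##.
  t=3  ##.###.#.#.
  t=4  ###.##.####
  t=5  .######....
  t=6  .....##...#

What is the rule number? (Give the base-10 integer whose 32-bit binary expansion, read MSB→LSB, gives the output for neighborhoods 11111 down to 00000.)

2020245014

  #####|.  b31=0 t=4,i=0
  ####.|#  b30=1 t=1,i=8
  ###.#|#  b29=1 t=3,i=5
  ###..|#  b28=1 t=1,i=9
  ##.##|#  b27=1 t=0,i=7
  ##.#.|.  b26=0 t=3,i=6
  ##..#|.  b25=0 t=0,i=10
  ##...|.  b24=0 t=2,i=10
  #.###|.  b23=0 t=3,i=3
  #.##.|#  b22=1 t=0,i=8
  #.#.#|#  b21=1 t=3,i=7
  #.#..|.  b20=0 t=1,i=3
  #..##|#  b19=1 t=1,i=5
  #..#.|.  b18=0 t=0,i=0
  #...#|#  b17=1 t=0,i=3
  #....|.  b16=0 t=5,i=8
  .####|.  b15=0 t=1,i=7
  .###.|#  b14=1 t=3,i=4
  .##.#|#  b13=1 t=0,i=6
  .##..|#  b12=1 t=0,i=9
  .#.##|#  b11=1 t=2,i=3
  .#.#.|#  b10=1 t=1,i=2
  .#..#|#  b9=1 t=1,i=4
  .#...|.  b8=0 t=0,i=2
  ..###|.  b7=0 t=1,i=6
  ..##.|.  b6=0 t=0,i=5
  ..#.#|.  b5=0 t=1,i=1
  ..#..|#  b4=1 t=0,i=1
  ...##|.  b3=0 t=0,i=4
  ...#.|#  b2=1 t=2,i=1
  ....#|#  b1=1 t=5,i=10
  .....|.  b0=0 t=5,i=9
  bits 01111000011010100111111000010110 = 2020245014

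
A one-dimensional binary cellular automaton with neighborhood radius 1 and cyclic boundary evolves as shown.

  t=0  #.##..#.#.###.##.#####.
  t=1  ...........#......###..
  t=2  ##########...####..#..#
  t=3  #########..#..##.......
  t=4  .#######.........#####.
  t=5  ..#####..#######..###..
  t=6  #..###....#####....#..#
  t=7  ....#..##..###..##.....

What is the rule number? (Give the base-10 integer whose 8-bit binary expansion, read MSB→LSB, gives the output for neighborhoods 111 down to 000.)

129

  [7] ### => #  t=0,i=11
  [6] ##. => .  t=0,i=3
  [5] #.# => .  t=0,i=1
  [4] #.. => .  t=0,i=4
  [3] .## => .  t=0,i=2
  [2] .#. => .  t=0,i=0
  [1] ..# => .  t=0,i=5
  [0] ... => #  t=1,i=0
  bits 10000001 = 129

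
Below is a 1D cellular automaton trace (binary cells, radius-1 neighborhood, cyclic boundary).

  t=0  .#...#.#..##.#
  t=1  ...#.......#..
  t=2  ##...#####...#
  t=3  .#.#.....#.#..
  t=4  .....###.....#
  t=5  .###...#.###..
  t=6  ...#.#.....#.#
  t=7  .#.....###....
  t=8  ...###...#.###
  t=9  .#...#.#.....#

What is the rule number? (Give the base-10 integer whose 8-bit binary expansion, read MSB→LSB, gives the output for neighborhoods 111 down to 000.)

65

  ###|.  b7=0 t=2,i=0
  ##.|#  b6=1 t=0,i=11
  #.#|.  b5=0 t=0,i=0
  #..|.  b4=0 t=0,i=2
  .##|.  b3=0 t=0,i=10
  .#.|.  b2=0 t=0,i=1
  ..#|.  b1=0 t=0,i=4
  ...|#  b0=1 t=0,i=3
  bits 01000001 = 65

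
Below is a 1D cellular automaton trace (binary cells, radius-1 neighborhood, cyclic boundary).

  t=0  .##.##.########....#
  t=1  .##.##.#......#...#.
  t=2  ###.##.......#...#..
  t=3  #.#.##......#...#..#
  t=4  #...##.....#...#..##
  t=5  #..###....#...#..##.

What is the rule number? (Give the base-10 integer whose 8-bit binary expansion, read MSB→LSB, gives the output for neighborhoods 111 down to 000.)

74

  nb ###: next=.  (t=0,i=8, bit7=0)
  nb ##.: next=#  (t=0,i=2, bit6=1)
  nb #.#: next=.  (t=0,i=0, bit5=0)
  nb #..: next=.  (t=0,i=15, bit4=0)
  nb .##: next=#  (t=0,i=1, bit3=1)
  nb .#.: next=.  (t=0,i=19, bit2=0)
  nb ..#: next=#  (t=0,i=18, bit1=1)
  nb ...: next=.  (t=0,i=16, bit0=0)
  bits 01001010 = 74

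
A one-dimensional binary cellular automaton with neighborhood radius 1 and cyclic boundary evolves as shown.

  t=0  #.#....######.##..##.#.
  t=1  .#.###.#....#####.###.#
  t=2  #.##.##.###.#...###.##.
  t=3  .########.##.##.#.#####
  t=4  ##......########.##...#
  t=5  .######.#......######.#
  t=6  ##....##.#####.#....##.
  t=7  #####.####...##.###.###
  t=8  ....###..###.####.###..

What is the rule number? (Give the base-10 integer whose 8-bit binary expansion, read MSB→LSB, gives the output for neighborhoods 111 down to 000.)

  [7] ### => .  t=0,i=8
  [6] ##. => #  t=0,i=12
  [5] #.# => #  t=0,i=1
  [4] #.. => #  t=0,i=3
  [3] .## => #  t=0,i=7
  [2] .#. => .  t=0,i=0
  [1] ..# => .  t=0,i=6
  [0] ... => #  t=0,i=4
  bits 01111001 = 121

121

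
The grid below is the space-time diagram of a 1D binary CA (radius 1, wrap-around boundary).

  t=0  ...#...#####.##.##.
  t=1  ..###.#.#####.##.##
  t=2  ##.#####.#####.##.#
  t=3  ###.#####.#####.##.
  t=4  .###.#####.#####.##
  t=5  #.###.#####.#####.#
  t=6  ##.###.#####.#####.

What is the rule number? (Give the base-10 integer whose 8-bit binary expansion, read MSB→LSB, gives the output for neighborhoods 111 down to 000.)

  nb ###: next=#  (t=0,i=8, bit7=1)
  nb ##.: next=#  (t=0,i=11, bit6=1)
  nb #.#: next=#  (t=0,i=12, bit5=1)
  nb #..: next=#  (t=0,i=4, bit4=1)
  nb .##: next=.  (t=0,i=7, bit3=0)
  nb .#.: next=#  (t=0,i=3, bit2=1)
  nb ..#: next=#  (t=0,i=2, bit1=1)
  nb ...: next=.  (t=0,i=0, bit0=0)
  bits 11110110 = 246

246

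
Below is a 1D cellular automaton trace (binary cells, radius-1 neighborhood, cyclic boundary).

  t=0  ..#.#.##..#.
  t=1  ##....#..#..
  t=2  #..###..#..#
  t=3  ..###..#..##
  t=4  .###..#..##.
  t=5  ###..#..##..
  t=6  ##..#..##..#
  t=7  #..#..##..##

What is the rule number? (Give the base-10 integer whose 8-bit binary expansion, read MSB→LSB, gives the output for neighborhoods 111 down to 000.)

139

  ###|#  b7=1 t=2,i=4
  ##.|.  b6=0 t=0,i=7
  #.#|.  b5=0 t=0,i=3
  #..|.  b4=0 t=0,i=8
  .##|#  b3=1 t=0,i=6
  .#.|.  b2=0 t=0,i=2
  ..#|#  b1=1 t=0,i=1
  ...|#  b0=1 t=0,i=0
  bits 10001011 = 139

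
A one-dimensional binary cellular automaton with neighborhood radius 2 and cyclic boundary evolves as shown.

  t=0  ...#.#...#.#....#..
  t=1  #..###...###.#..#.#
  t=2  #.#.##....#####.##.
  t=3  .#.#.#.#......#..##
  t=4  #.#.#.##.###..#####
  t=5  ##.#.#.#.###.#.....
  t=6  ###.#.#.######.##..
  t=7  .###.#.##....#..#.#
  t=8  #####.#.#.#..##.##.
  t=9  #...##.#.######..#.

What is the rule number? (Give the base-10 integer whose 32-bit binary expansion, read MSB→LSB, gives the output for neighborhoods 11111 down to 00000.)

882474609

  ##### -> .   bit 31 = 0  t=2,i=12
  ####. -> .   bit 30 = 0  t=2,i=13
  ###.# -> #   bit 29 = 1  t=1,i=11
  ###.. -> #   bit 28 = 1  t=1,i=5
  ##.## -> .   bit 27 = 0  t=2,i=15
  ##.#. -> #   bit 26 = 1  t=1,i=12
  ##..# -> .   bit 25 = 0  t=1,i=1
  ##... -> .   bit 24 = 0  t=1,i=6
  #.### -> #   bit 23 = 1  t=4,i=9
  #.##. -> .   bit 22 = 0  t=1,i=18
  #.#.# -> .   bit 21 = 0  t=2,i=0
  #.#.. -> #   bit 20 = 1  t=0,i=5
  #..## -> #   bit 19 = 1  t=1,i=2
  #..#. -> .   bit 18 = 0  t=1,i=15
  #...# -> .   bit 17 = 0  t=0,i=7
  #.... -> #   bit 16 = 1  t=0,i=13
  .#### -> .   bit 15 = 0  t=2,i=11
  .###. -> #   bit 14 = 1  t=1,i=4
  .##.# -> #   bit 13 = 1  t=2,i=17
  .##.. -> #   bit 12 = 1  t=1,i=0
  .#.## -> #   bit 11 = 1  t=1,i=17
  .#.#. -> #   bit 10 = 1  t=0,i=4
  .#..# -> #   bit 9 = 1  t=1,i=14
  .#... -> .   bit 8 = 0  t=0,i=6
  ..### -> .   bit 7 = 0  t=1,i=3
  ..##. -> #   bit 6 = 1  t=3,i=17
  ..#.# -> #   bit 5 = 1  t=0,i=3
  ..#.. -> #   bit 4 = 1  t=0,i=16
  ...## -> .   bit 3 = 0  t=1,i=8
  ...#. -> .   bit 2 = 0  t=0,i=2
  ....# -> .   bit 1 = 0  t=0,i=1
  ..... -> #   bit 0 = 1  t=0,i=0
  bits 00110100100110010111111001110001 = 882474609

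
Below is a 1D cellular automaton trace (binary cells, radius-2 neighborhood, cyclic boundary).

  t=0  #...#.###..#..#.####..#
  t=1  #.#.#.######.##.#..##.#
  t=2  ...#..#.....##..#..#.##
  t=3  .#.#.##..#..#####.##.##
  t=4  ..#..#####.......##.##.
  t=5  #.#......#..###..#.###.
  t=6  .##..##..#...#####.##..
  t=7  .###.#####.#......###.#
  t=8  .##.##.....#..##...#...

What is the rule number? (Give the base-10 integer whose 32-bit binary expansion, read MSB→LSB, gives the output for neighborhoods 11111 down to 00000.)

450253937

  [31] ##### => .  t=1,i=8
  [30] ####. => .  t=0,i=18
  [29] ###.# => .  t=1,i=11
  [28] ###.. => #  t=0,i=8
  [27] ##.## => #  t=1,i=12
  [26] ##.#. => .  t=1,i=1
  [25] ##..# => #  t=0,i=9
  [24] ##... => .  t=0,i=1
  [23] #.### => #  t=0,i=6
  [22] #.##. => #  t=1,i=13
  [21] #.#.# => .  t=1,i=2
  [20] #.#.. => #  t=1,i=16
  [19] #..## => .  t=0,i=21
  [18] #..#. => #  t=0,i=10
  [17] #...# => #  t=0,i=2
  [16] #.... => .  t=2,i=8
  [15] .#### => .  t=0,i=17
  [14] .###. => #  t=0,i=7
  [13] .##.# => .  t=1,i=0
  [12] .##.. => #  t=0,i=0
  [11] .#.## => .  t=0,i=5
  [10] .#.#. => #  t=1,i=3
  [9] .#..# => .  t=0,i=12
  [8] .#... => .  t=2,i=7
  [7] ..### => .  t=3,i=12
  [6] ..##. => #  t=0,i=22
  [5] ..#.# => #  t=0,i=4
  [4] ..#.. => #  t=0,i=11
  [3] ...## => .  t=2,i=11
  [2] ...#. => .  t=0,i=3
  [1] ....# => .  t=2,i=10
  [0] ..... => #  t=2,i=9
  bits 00011010110101100101010001110001 = 450253937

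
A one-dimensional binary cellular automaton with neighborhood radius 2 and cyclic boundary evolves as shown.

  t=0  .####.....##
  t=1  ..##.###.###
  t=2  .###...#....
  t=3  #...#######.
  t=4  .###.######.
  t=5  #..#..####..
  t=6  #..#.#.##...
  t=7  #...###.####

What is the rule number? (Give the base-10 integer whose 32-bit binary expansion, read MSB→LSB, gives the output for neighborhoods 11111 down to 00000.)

  #####|#  b31=1 t=3,i=6
  ####.|#  b30=1 t=0,i=3
  ###.#|#  b29=1 t=1,i=7
  ###..|.  b28=0 t=0,i=4
  ##.##|.  b27=0 t=0,i=0
  ##.#.|.  b26=0 t=3,i=11
  ##..#|.  b25=0 t=1,i=0
  ##...|#  b24=1 t=0,i=5
  #.###|.  b23=0 t=0,i=1
  #.##.|.  b22=0 t=6,i=7
  #.#.#|#  b21=1 t=6,i=5
  #.#..|.  b20=0 t=3,i=0
  #..##|#  b19=1 t=1,i=1
  #..#.|.  b18=0 t=5,i=2
  #...#|#  b17=1 t=2,i=5
  #....|#  b16=1 t=0,i=6
  .####|#  b15=1 t=0,i=2
  .###.|.  b14=0 t=1,i=6
  .##.#|#  b13=1 t=0,i=11
  .##..|#  b12=1 t=6,i=8
  .#.##|#  b11=1 t=6,i=6
  .#.#.|#  b10=1 t=6,i=4
  .#..#|.  b9=0 t=5,i=1
  .#...|#  b8=1 t=2,i=8
  ..###|.  b7=0 t=2,i=1
  ..##.|#  b6=1 t=0,i=10
  ..#.#|.  b5=0 t=6,i=3
  ..#..|#  b4=1 t=2,i=7
  ...##|#  b3=1 t=0,i=9
  ...#.|#  b2=1 t=2,i=6
  ....#|.  b1=0 t=0,i=8
  .....|#  b0=1 t=0,i=7
  bits 11100001001010111011110101011101 = 3777740125

3777740125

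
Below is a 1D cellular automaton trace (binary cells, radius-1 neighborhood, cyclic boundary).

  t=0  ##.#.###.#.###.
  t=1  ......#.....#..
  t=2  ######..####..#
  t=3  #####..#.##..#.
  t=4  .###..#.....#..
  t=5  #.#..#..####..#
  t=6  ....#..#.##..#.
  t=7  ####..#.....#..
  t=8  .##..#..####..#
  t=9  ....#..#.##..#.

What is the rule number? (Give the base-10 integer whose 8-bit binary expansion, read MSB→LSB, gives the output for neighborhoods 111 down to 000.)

131

  ###|#  b7=1 t=0,i=6
  ##.|.  b6=0 t=0,i=1
  #.#|.  b5=0 t=0,i=2
  #..|.  b4=0 t=1,i=7
  .##|.  b3=0 t=0,i=0
  .#.|.  b2=0 t=0,i=3
  ..#|#  b1=1 t=1,i=5
  ...|#  b0=1 t=1,i=0
  bits 10000011 = 131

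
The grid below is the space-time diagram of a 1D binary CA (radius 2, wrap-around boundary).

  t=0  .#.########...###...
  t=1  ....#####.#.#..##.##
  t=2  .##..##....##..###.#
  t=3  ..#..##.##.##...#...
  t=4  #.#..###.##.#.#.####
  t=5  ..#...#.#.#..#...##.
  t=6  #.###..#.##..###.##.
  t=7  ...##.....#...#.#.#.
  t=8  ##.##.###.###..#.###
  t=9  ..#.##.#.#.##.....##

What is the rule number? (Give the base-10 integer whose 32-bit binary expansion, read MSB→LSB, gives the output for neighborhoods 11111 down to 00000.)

  nb #####: next=#  (t=0,i=5, bit31=1)
  nb ####.: next=.  (t=0,i=9, bit30=0)
  nb ###.#: next=.  (t=1,i=8, bit29=0)
  nb ###..: next=#  (t=0,i=10, bit28=1)
  nb ##.##: next=#  (t=1,i=17, bit27=1)
  nb ##.#.: next=.  (t=1,i=9, bit26=0)
  nb ##..#: next=.  (t=2,i=3, bit25=0)
  nb ##...: next=.  (t=0,i=11, bit24=0)
  nb #.###: next=.  (t=0,i=3, bit23=0)
  nb #.##.: next=.  (t=1,i=18, bit22=0)
  nb #.#.#: next=.  (t=1,i=10, bit21=0)
  nb #.#..: next=#  (t=1,i=12, bit20=1)
  nb #..##: next=.  (t=1,i=14, bit19=0)
  nb #..#.: next=.  (t=5,i=12, bit18=0)
  nb #...#: next=#  (t=0,i=12, bit17=1)
  nb #....: next=#  (t=0,i=18, bit16=1)
  nb .####: next=#  (t=0,i=4, bit15=1)
  nb .###.: next=#  (t=0,i=15, bit14=1)
  nb .##.#: next=#  (t=1,i=16, bit13=1)
  nb .##..: next=#  (t=1,i=19, bit12=1)
  nb .#.##: next=.  (t=0,i=2, bit11=0)
  nb .#.#.: next=#  (t=1,i=11, bit10=1)
  nb .#..#: next=.  (t=1,i=13, bit9=0)
  nb .#...: next=#  (t=3,i=17, bit8=1)
  nb ..###: next=.  (t=0,i=14, bit7=0)
  nb ..##.: next=#  (t=1,i=15, bit6=1)
  nb ..#.#: next=.  (t=0,i=1, bit5=0)
  nb ..#..: next=#  (t=3,i=2, bit4=1)
  nb ...##: next=.  (t=0,i=13, bit3=0)
  nb ...#.: next=.  (t=0,i=0, bit2=0)
  nb ....#: next=#  (t=0,i=19, bit1=1)
  nb .....: next=#  (t=3,i=19, bit0=1)
  bits 10011000000100111111010101010011 = 2551444819

2551444819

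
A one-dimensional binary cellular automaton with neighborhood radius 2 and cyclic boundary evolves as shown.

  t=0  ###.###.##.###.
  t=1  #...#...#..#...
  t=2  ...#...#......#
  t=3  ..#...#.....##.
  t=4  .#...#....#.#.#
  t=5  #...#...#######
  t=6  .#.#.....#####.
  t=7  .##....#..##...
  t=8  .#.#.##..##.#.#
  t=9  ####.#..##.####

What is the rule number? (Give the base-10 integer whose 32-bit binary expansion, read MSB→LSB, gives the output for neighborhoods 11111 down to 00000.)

2246607974

  #####|#  b31=1 t=5,i=10
  ####.|.  b30=0 t=5,i=14
  ###.#|.  b29=0 t=0,i=2
  ###..|.  b28=0 t=5,i=0
  ##.##|.  b27=0 t=0,i=3
  ##.#.|#  b26=1 t=8,i=11
  ##..#|.  b25=0 t=6,i=14
  ##...|#  b24=1 t=3,i=14
  #.###|#  b23=1 t=0,i=0
  #.##.|#  b22=1 t=0,i=8
  #.#.#|#  b21=1 t=4,i=12
  #.#..|.  b20=0 t=4,i=1
  #..##|#  b19=1 t=7,i=9
  #..#.|.  b18=0 t=1,i=10
  #...#|.  b17=0 t=1,i=2
  #....|.  b16=0 t=2,i=9
  .####|#  b15=1 t=5,i=9
  .###.|.  b14=0 t=0,i=1
  .##.#|.  b13=0 t=0,i=9
  .##..|.  b12=0 t=3,i=13
  .#.##|.  b11=0 t=8,i=4
  .#.#.|#  b10=1 t=4,i=0
  .#..#|.  b9=0 t=1,i=9
  .#...|.  b8=0 t=1,i=1
  ..###|.  b7=0 t=5,i=8
  ..##.|#  b6=1 t=3,i=12
  ..#.#|#  b5=1 t=4,i=10
  ..#..|.  b4=0 t=1,i=0
  ...##|.  b3=0 t=3,i=11
  ...#.|#  b2=1 t=1,i=3
  ....#|#  b1=1 t=2,i=12
  .....|.  b0=0 t=2,i=10
  bits 10000101111010001000010001100110 = 2246607974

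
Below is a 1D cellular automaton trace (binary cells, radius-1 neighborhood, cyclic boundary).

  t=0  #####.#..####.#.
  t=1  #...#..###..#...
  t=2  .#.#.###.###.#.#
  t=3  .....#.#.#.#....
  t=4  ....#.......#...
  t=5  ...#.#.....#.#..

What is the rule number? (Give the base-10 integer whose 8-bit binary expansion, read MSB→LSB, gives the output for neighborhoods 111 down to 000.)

90

  ### -> .   bit 7 = 0  t=0,i=1
  ##. -> #   bit 6 = 1  t=0,i=4
  #.# -> .   bit 5 = 0  t=0,i=5
  #.. -> #   bit 4 = 1  t=0,i=7
  .## -> #   bit 3 = 1  t=0,i=0
  .#. -> .   bit 2 = 0  t=0,i=6
  ..# -> #   bit 1 = 1  t=0,i=8
  ... -> .   bit 0 = 0  t=1,i=2
  bits 01011010 = 90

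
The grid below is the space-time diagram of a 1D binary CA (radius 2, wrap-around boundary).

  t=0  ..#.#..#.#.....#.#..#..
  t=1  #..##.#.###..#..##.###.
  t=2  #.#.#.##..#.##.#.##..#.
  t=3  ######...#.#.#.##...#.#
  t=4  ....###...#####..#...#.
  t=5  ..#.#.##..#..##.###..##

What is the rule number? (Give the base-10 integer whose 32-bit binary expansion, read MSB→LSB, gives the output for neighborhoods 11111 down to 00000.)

2033986962

  #####|.  b31=0 t=3,i=1
  ####.|#  b30=1 t=3,i=4
  ###.#|#  b29=1 t=1,i=21
  ###..|#  b28=1 t=1,i=10
  ##.##|#  b27=1 t=1,i=18
  ##.#.|.  b26=0 t=1,i=5
  ##..#|.  b25=0 t=1,i=11
  ##...|#  b24=1 t=3,i=6
  #.###|.  b23=0 t=1,i=8
  #.##.|.  b22=0 t=2,i=6
  #.#.#|#  b21=1 t=1,i=6
  #.#..|#  b20=1 t=0,i=4
  #..##|#  b19=1 t=1,i=2
  #..#.|#  b18=1 t=0,i=6
  #...#|.  b17=0 t=3,i=7
  #....|.  b16=0 t=0,i=11
  .####|.  b15=0 t=3,i=0
  .###.|.  b14=0 t=1,i=9
  .##.#|#  b13=1 t=1,i=4
  .##..|.  b12=0 t=2,i=7
  .#.##|#  b11=1 t=1,i=7
  .#.#.|#  b10=1 t=0,i=3
  .#..#|.  b9=0 t=0,i=5
  .#...|#  b8=1 t=0,i=10
  ..###|#  b7=1 t=4,i=4
  ..##.|.  b6=0 t=1,i=3
  ..#.#|.  b5=0 t=0,i=2
  ..#..|#  b4=1 t=0,i=20
  ...##|.  b3=0 t=4,i=3
  ...#.|.  b2=0 t=0,i=1
  ....#|#  b1=1 t=0,i=0
  .....|.  b0=0 t=0,i=12
  bits 01111001001111000010110110010010 = 2033986962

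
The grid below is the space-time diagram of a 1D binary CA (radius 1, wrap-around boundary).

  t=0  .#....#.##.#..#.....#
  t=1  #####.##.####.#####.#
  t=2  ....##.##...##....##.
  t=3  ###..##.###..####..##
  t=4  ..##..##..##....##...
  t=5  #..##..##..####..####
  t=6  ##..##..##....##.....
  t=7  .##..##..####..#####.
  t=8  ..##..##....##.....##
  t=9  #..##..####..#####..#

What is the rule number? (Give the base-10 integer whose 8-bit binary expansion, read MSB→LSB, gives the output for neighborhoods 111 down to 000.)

  ### -> .   bit 7 = 0  t=1,i=0
  ##. -> #   bit 6 = 1  t=0,i=9
  #.# -> #   bit 5 = 1  t=0,i=0
  #.. -> #   bit 4 = 1  t=0,i=2
  .## -> .   bit 3 = 0  t=0,i=8
  .#. -> #   bit 2 = 1  t=0,i=1
  ..# -> .   bit 1 = 0  t=0,i=5
  ... -> #   bit 0 = 1  t=0,i=3
  bits 01110101 = 117

117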